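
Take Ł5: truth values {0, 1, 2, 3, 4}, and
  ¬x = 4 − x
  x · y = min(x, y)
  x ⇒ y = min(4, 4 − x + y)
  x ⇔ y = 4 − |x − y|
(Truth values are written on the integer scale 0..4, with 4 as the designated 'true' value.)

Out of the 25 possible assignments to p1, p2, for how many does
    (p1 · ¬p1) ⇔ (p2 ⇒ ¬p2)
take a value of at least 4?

3

value 4: 3 assignments (counts)
value 3: 4 assignments
value 2: 6 assignments
value 1: 6 assignments
value 0: 6 assignments
So 3 of the 25 assignments meet the threshold.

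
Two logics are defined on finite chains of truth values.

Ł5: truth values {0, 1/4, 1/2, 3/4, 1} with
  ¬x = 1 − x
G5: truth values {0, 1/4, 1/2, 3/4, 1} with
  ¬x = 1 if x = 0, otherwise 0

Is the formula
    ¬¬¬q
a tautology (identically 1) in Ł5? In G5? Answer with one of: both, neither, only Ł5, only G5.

neither

In Ł5: at q = 1/4 the value is 3/4 — not a tautology.
In G5: at q = 1/4 the value is 0 — not a tautology.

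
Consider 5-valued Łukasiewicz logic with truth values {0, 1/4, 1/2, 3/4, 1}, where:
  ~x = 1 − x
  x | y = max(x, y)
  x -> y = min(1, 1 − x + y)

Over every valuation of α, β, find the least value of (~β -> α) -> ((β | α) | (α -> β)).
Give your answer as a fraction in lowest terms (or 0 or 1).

3/4

Take α = 3/4, β = 1/4:
~β = ~1/4 = 3/4
~β -> α = 3/4 -> 3/4 = 1
β | α = 1/4 | 3/4 = 3/4
α -> β = 3/4 -> 1/4 = 1/2
(β | α) | (α -> β) = 3/4 | 1/2 = 3/4
(~β -> α) -> ((β | α) | (α -> β)) = 1 -> 3/4 = 3/4
No assignment yields a value below 3/4, so this is the minimum.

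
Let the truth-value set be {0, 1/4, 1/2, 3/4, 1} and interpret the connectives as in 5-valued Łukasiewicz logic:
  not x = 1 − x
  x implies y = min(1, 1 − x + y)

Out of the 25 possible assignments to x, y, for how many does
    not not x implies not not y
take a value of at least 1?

15

value 1: 15 assignments (counts)
value 3/4: 4 assignments
value 1/2: 3 assignments
value 1/4: 2 assignments
value 0: 1 assignment
So 15 of the 25 assignments meet the threshold.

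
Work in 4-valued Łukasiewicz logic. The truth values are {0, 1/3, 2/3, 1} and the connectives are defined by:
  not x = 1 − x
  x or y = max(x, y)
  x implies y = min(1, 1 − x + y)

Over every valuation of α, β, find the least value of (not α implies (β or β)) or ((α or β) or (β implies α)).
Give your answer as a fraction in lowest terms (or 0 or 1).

2/3

Take α = 0, β = 1/3:
not α = not 0 = 1
β or β = 1/3 or 1/3 = 1/3
not α implies (β or β) = 1 implies 1/3 = 1/3
α or β = 0 or 1/3 = 1/3
β implies α = 1/3 implies 0 = 2/3
(α or β) or (β implies α) = 1/3 or 2/3 = 2/3
(not α implies (β or β)) or ((α or β) or (β implies α)) = 1/3 or 2/3 = 2/3
No assignment yields a value below 2/3, so this is the minimum.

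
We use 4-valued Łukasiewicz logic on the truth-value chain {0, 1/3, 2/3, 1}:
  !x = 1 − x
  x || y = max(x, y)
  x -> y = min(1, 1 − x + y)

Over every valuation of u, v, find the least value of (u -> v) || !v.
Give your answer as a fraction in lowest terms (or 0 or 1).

Take u = 2/3, v = 1/3:
u -> v = 2/3 -> 1/3 = 2/3
!v = !1/3 = 2/3
(u -> v) || !v = 2/3 || 2/3 = 2/3
No assignment yields a value below 2/3, so this is the minimum.

2/3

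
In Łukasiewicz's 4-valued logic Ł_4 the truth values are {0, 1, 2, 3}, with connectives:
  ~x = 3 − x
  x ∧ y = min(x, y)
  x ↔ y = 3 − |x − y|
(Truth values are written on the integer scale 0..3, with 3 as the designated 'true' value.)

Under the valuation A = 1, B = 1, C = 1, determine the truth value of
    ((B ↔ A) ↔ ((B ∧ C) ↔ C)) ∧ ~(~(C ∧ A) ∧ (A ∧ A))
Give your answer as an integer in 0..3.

B ↔ A = 1 ↔ 1 = 3
B ∧ C = 1 ∧ 1 = 1
(B ∧ C) ↔ C = 1 ↔ 1 = 3
(B ↔ A) ↔ ((B ∧ C) ↔ C) = 3 ↔ 3 = 3
C ∧ A = 1 ∧ 1 = 1
~(C ∧ A) = ~1 = 2
A ∧ A = 1 ∧ 1 = 1
~(C ∧ A) ∧ (A ∧ A) = 2 ∧ 1 = 1
~(~(C ∧ A) ∧ (A ∧ A)) = ~1 = 2
((B ↔ A) ↔ ((B ∧ C) ↔ C)) ∧ ~(~(C ∧ A) ∧ (A ∧ A)) = 3 ∧ 2 = 2

2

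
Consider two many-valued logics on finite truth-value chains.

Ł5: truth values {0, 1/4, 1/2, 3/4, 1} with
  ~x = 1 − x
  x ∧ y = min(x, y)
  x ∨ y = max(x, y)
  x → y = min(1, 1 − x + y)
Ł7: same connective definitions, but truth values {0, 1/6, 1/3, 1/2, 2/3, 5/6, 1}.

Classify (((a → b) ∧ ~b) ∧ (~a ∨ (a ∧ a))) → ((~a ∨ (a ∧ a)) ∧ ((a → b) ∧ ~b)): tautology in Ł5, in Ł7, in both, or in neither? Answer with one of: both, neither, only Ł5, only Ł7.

both

In Ł5: every assignment gives 1 — tautology.
In Ł7: every assignment gives 1 — tautology.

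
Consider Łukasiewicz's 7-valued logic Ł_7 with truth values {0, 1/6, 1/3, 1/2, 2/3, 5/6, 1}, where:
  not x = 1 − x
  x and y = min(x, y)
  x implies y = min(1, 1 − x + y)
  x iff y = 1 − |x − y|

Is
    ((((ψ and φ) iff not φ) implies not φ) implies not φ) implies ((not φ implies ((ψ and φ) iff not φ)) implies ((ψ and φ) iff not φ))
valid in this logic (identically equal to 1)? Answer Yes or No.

At φ = 1, ψ = 1/6, for instance:
ψ and φ = 1/6 and 1 = 1/6
not φ = not 1 = 0
(ψ and φ) iff not φ = 1/6 iff 0 = 5/6
not φ = not 1 = 0
((ψ and φ) iff not φ) implies not φ = 5/6 implies 0 = 1/6
(((ψ and φ) iff not φ) implies not φ) implies not φ = 1/6 implies 0 = 5/6
not φ implies ((ψ and φ) iff not φ) = 0 implies 5/6 = 1
(not φ implies ((ψ and φ) iff not φ)) implies ((ψ and φ) iff not φ) = 1 implies 5/6 = 5/6
((((ψ and φ) iff not φ) implies not φ) implies not φ) implies ((not φ implies ((ψ and φ) iff not φ)) implies ((ψ and φ) iff not φ)) = 5/6 implies 5/6 = 1
and checking the remaining 48 assignments likewise gives ≥ 1 in every case.

Yes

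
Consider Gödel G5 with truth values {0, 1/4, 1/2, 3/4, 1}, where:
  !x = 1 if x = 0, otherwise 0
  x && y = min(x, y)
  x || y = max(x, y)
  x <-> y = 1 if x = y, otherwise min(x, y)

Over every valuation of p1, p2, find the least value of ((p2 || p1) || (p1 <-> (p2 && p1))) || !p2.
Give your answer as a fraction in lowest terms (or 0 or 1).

1/2

Take p1 = 1/2, p2 = 1/4:
p2 || p1 = 1/4 || 1/2 = 1/2
p2 && p1 = 1/4 && 1/2 = 1/4
p1 <-> (p2 && p1) = 1/2 <-> 1/4 = 1/4
(p2 || p1) || (p1 <-> (p2 && p1)) = 1/2 || 1/4 = 1/2
!p2 = !1/4 = 0
((p2 || p1) || (p1 <-> (p2 && p1))) || !p2 = 1/2 || 0 = 1/2
No assignment yields a value below 1/2, so this is the minimum.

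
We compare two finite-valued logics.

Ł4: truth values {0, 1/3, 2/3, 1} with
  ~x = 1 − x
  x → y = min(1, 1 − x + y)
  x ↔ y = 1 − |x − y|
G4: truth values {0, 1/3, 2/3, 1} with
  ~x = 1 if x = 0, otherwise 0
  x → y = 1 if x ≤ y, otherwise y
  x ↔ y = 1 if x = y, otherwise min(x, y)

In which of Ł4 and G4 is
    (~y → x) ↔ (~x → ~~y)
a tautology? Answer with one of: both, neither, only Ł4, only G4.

only Ł4

In Ł4: every assignment gives 1 — tautology.
In G4: at x = 1/3, y = 0 the value is 1/3 — not a tautology.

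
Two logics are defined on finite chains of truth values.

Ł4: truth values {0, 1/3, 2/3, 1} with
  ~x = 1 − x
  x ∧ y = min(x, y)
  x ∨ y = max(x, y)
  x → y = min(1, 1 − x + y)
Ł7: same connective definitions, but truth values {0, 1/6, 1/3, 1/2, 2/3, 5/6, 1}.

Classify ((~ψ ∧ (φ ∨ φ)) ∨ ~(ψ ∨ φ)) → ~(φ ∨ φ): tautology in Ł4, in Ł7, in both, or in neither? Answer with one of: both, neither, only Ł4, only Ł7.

neither

In Ł4: at φ = 2/3, ψ = 0 the value is 2/3 — not a tautology.
In Ł7: at φ = 2/3, ψ = 0 the value is 2/3 — not a tautology.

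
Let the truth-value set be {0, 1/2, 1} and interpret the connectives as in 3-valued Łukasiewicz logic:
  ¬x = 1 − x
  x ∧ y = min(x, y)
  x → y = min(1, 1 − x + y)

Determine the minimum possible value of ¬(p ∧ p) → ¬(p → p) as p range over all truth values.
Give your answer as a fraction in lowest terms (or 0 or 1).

Take p = 0:
p ∧ p = 0 ∧ 0 = 0
¬(p ∧ p) = ¬0 = 1
p → p = 0 → 0 = 1
¬(p → p) = ¬1 = 0
¬(p ∧ p) → ¬(p → p) = 1 → 0 = 0
No assignment yields a value below 0, so this is the minimum.

0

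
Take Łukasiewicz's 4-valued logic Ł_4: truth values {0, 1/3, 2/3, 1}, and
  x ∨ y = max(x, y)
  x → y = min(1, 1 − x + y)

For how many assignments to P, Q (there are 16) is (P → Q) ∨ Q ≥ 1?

P = 0, Q = 0 ↦ 1  ≥
P = 0, Q = 1/3 ↦ 1  ≥
P = 0, Q = 2/3 ↦ 1  ≥
P = 0, Q = 1 ↦ 1  ≥
P = 1/3, Q = 0 ↦ 2/3  <
P = 1/3, Q = 1/3 ↦ 1  ≥
P = 1/3, Q = 2/3 ↦ 1  ≥
P = 1/3, Q = 1 ↦ 1  ≥
P = 2/3, Q = 0 ↦ 1/3  <
P = 2/3, Q = 1/3 ↦ 2/3  <
P = 2/3, Q = 2/3 ↦ 1  ≥
P = 2/3, Q = 1 ↦ 1  ≥
P = 1, Q = 0 ↦ 0  <
P = 1, Q = 1/3 ↦ 1/3  <
P = 1, Q = 2/3 ↦ 2/3  <
P = 1, Q = 1 ↦ 1  ≥
So 10 of the 16 assignments meet the threshold.

10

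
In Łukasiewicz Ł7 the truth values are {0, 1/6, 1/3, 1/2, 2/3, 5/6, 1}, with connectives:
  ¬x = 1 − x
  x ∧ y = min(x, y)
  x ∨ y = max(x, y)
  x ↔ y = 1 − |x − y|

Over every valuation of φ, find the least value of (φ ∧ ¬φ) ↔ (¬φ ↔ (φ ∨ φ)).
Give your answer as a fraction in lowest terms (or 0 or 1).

Take φ = 1/2:
¬φ = ¬1/2 = 1/2
φ ∧ ¬φ = 1/2 ∧ 1/2 = 1/2
¬φ = ¬1/2 = 1/2
φ ∨ φ = 1/2 ∨ 1/2 = 1/2
¬φ ↔ (φ ∨ φ) = 1/2 ↔ 1/2 = 1
(φ ∧ ¬φ) ↔ (¬φ ↔ (φ ∨ φ)) = 1/2 ↔ 1 = 1/2
No assignment yields a value below 1/2, so this is the minimum.

1/2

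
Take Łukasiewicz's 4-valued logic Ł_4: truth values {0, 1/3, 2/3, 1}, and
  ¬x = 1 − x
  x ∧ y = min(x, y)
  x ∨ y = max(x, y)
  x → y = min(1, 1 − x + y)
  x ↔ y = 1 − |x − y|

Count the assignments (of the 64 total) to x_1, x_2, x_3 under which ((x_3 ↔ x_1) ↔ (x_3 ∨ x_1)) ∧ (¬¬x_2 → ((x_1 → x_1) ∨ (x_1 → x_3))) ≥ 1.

value 1: 12 assignments (counts)
value 2/3: 28 assignments
value 1/3: 12 assignments
value 0: 12 assignments
So 12 of the 64 assignments meet the threshold.

12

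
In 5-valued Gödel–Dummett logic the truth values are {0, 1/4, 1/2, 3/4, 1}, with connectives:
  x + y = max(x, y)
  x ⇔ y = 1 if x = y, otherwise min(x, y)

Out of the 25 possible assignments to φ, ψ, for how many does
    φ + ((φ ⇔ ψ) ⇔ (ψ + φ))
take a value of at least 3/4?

10

value 1: 5 assignments (counts)
value 3/4: 5 assignments (counts)
value 1/2: 5 assignments
value 1/4: 5 assignments
value 0: 5 assignments
So 10 of the 25 assignments meet the threshold.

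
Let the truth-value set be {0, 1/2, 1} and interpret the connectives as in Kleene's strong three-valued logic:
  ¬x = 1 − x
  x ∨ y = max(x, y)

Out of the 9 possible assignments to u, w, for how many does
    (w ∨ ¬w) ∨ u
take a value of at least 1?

u = 0, w = 0 ↦ 1  ≥
u = 0, w = 1/2 ↦ 1/2  <
u = 0, w = 1 ↦ 1  ≥
u = 1/2, w = 0 ↦ 1  ≥
u = 1/2, w = 1/2 ↦ 1/2  <
u = 1/2, w = 1 ↦ 1  ≥
u = 1, w = 0 ↦ 1  ≥
u = 1, w = 1/2 ↦ 1  ≥
u = 1, w = 1 ↦ 1  ≥
So 7 of the 9 assignments meet the threshold.

7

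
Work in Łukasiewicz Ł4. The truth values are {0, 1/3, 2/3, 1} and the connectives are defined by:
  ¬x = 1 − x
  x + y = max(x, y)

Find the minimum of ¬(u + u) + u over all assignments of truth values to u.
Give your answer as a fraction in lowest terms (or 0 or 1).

Take u = 1/3:
u + u = 1/3 + 1/3 = 1/3
¬(u + u) = ¬1/3 = 2/3
¬(u + u) + u = 2/3 + 1/3 = 2/3
No assignment yields a value below 2/3, so this is the minimum.

2/3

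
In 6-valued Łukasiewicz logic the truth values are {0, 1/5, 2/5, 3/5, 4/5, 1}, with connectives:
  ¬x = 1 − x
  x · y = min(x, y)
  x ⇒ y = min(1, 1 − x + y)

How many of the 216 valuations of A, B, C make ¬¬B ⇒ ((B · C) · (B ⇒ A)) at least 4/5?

142

value 1: 112 assignments (counts)
value 4/5: 30 assignments (counts)
value 3/5: 25 assignments
value 2/5: 23 assignments
value 1/5: 15 assignments
value 0: 11 assignments
So 142 of the 216 assignments meet the threshold.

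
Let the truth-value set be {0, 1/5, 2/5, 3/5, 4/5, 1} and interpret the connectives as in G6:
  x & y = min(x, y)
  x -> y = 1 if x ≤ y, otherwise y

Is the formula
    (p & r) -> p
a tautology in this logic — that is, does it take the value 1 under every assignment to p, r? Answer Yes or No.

At p = 1, r = 3/5, for instance:
p & r = 1 & 3/5 = 3/5
(p & r) -> p = 3/5 -> 1 = 1
and checking the remaining 35 assignments likewise gives ≥ 1 in every case.

Yes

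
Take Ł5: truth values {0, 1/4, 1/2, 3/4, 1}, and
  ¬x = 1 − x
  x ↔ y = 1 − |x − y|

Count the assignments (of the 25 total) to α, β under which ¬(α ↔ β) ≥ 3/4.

value 1: 2 assignments (counts)
value 3/4: 4 assignments (counts)
value 1/2: 6 assignments
value 1/4: 8 assignments
value 0: 5 assignments
So 6 of the 25 assignments meet the threshold.

6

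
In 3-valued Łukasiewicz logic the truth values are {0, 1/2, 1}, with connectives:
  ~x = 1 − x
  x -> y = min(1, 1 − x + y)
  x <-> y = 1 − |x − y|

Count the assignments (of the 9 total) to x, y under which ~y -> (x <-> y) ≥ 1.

7

x = 0, y = 0 ↦ 1  ≥
x = 0, y = 1/2 ↦ 1  ≥
x = 0, y = 1 ↦ 1  ≥
x = 1/2, y = 0 ↦ 1/2  <
x = 1/2, y = 1/2 ↦ 1  ≥
x = 1/2, y = 1 ↦ 1  ≥
x = 1, y = 0 ↦ 0  <
x = 1, y = 1/2 ↦ 1  ≥
x = 1, y = 1 ↦ 1  ≥
So 7 of the 9 assignments meet the threshold.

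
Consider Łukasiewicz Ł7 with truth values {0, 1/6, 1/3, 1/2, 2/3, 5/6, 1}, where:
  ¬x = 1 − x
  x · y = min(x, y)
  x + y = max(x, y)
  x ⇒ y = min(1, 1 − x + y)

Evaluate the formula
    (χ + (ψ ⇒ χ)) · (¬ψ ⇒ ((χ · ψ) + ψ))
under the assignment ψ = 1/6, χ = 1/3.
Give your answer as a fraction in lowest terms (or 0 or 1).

ψ ⇒ χ = 1/6 ⇒ 1/3 = 1
χ + (ψ ⇒ χ) = 1/3 + 1 = 1
¬ψ = ¬1/6 = 5/6
χ · ψ = 1/3 · 1/6 = 1/6
(χ · ψ) + ψ = 1/6 + 1/6 = 1/6
¬ψ ⇒ ((χ · ψ) + ψ) = 5/6 ⇒ 1/6 = 1/3
(χ + (ψ ⇒ χ)) · (¬ψ ⇒ ((χ · ψ) + ψ)) = 1 · 1/3 = 1/3

1/3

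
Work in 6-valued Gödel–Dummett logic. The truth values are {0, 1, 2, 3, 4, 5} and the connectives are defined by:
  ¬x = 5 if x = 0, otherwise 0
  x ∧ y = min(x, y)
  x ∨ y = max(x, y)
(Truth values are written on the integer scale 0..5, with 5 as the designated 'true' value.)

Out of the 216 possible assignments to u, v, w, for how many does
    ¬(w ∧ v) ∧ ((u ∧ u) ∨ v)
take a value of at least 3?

42

value 5: 16 assignments (counts)
value 4: 14 assignments (counts)
value 3: 12 assignments (counts)
value 2: 10 assignments
value 1: 8 assignments
value 0: 156 assignments
So 42 of the 216 assignments meet the threshold.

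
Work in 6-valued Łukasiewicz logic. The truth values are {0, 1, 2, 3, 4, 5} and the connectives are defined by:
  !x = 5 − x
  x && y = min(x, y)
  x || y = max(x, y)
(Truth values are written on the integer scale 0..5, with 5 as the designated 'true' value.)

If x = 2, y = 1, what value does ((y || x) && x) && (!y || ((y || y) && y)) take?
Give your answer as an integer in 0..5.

2

y || x = 1 || 2 = 2
(y || x) && x = 2 && 2 = 2
!y = !1 = 4
y || y = 1 || 1 = 1
(y || y) && y = 1 && 1 = 1
!y || ((y || y) && y) = 4 || 1 = 4
((y || x) && x) && (!y || ((y || y) && y)) = 2 && 4 = 2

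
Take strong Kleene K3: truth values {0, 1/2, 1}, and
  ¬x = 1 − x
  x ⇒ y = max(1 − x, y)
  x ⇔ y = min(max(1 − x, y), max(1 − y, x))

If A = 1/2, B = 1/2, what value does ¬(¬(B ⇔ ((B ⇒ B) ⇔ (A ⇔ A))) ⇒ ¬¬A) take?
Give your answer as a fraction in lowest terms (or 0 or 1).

1/2

B ⇒ B = 1/2 ⇒ 1/2 = 1/2
A ⇔ A = 1/2 ⇔ 1/2 = 1/2
(B ⇒ B) ⇔ (A ⇔ A) = 1/2 ⇔ 1/2 = 1/2
B ⇔ ((B ⇒ B) ⇔ (A ⇔ A)) = 1/2 ⇔ 1/2 = 1/2
¬(B ⇔ ((B ⇒ B) ⇔ (A ⇔ A))) = ¬1/2 = 1/2
¬A = ¬1/2 = 1/2
¬¬A = ¬1/2 = 1/2
¬(B ⇔ ((B ⇒ B) ⇔ (A ⇔ A))) ⇒ ¬¬A = 1/2 ⇒ 1/2 = 1/2
¬(¬(B ⇔ ((B ⇒ B) ⇔ (A ⇔ A))) ⇒ ¬¬A) = ¬1/2 = 1/2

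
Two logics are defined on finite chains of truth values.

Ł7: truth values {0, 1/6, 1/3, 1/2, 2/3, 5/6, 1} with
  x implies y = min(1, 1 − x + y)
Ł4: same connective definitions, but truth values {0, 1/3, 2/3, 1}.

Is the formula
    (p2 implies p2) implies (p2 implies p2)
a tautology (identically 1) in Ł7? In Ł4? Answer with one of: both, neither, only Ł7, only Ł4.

both

In Ł7: every assignment gives 1 — tautology.
In Ł4: every assignment gives 1 — tautology.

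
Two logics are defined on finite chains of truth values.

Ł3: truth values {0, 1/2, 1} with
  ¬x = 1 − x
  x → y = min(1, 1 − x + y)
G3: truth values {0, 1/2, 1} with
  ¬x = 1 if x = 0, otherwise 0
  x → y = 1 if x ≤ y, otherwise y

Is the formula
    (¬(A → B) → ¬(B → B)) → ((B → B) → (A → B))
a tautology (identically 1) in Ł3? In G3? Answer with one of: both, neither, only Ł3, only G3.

only Ł3

In Ł3: every assignment gives 1 — tautology.
In G3: at A = 1, B = 1/2 the value is 1/2 — not a tautology.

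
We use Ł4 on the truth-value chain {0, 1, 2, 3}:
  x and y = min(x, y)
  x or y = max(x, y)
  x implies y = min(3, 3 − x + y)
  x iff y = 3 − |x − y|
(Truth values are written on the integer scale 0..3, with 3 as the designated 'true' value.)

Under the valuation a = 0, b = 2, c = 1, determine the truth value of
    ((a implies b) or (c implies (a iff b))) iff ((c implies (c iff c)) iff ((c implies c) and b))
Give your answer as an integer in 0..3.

2

a implies b = 0 implies 2 = 3
a iff b = 0 iff 2 = 1
c implies (a iff b) = 1 implies 1 = 3
(a implies b) or (c implies (a iff b)) = 3 or 3 = 3
c iff c = 1 iff 1 = 3
c implies (c iff c) = 1 implies 3 = 3
c implies c = 1 implies 1 = 3
(c implies c) and b = 3 and 2 = 2
(c implies (c iff c)) iff ((c implies c) and b) = 3 iff 2 = 2
((a implies b) or (c implies (a iff b))) iff ((c implies (c iff c)) iff ((c implies c) and b)) = 3 iff 2 = 2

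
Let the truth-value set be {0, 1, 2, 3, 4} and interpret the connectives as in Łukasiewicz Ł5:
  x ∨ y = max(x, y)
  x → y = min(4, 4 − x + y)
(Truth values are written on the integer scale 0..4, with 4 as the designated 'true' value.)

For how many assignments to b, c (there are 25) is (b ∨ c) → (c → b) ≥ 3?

21

value 4: 19 assignments (counts)
value 3: 2 assignments (counts)
value 2: 2 assignments
value 1: 1 assignment
value 0: 1 assignment
So 21 of the 25 assignments meet the threshold.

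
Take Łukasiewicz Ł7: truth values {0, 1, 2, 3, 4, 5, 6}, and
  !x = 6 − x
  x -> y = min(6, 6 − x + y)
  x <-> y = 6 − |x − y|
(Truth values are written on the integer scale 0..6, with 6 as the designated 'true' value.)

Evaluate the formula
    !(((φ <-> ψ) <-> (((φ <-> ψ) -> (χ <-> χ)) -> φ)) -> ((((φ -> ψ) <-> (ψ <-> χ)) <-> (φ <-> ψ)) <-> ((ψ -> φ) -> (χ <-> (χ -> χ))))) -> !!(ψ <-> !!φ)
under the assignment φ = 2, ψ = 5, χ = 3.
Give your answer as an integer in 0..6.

φ <-> ψ = 2 <-> 5 = 3
φ <-> ψ = 2 <-> 5 = 3
χ <-> χ = 3 <-> 3 = 6
(φ <-> ψ) -> (χ <-> χ) = 3 -> 6 = 6
((φ <-> ψ) -> (χ <-> χ)) -> φ = 6 -> 2 = 2
(φ <-> ψ) <-> (((φ <-> ψ) -> (χ <-> χ)) -> φ) = 3 <-> 2 = 5
φ -> ψ = 2 -> 5 = 6
ψ <-> χ = 5 <-> 3 = 4
(φ -> ψ) <-> (ψ <-> χ) = 6 <-> 4 = 4
φ <-> ψ = 2 <-> 5 = 3
((φ -> ψ) <-> (ψ <-> χ)) <-> (φ <-> ψ) = 4 <-> 3 = 5
ψ -> φ = 5 -> 2 = 3
χ -> χ = 3 -> 3 = 6
χ <-> (χ -> χ) = 3 <-> 6 = 3
(ψ -> φ) -> (χ <-> (χ -> χ)) = 3 -> 3 = 6
(((φ -> ψ) <-> (ψ <-> χ)) <-> (φ <-> ψ)) <-> ((ψ -> φ) -> (χ <-> (χ -> χ))) = 5 <-> 6 = 5
((φ <-> ψ) <-> (((φ <-> ψ) -> (χ <-> χ)) -> φ)) -> ((((φ -> ψ) <-> (ψ <-> χ)) <-> (φ <-> ψ)) <-> ((ψ -> φ) -> (χ <-> (χ -> χ)))) = 5 -> 5 = 6
!(((φ <-> ψ) <-> (((φ <-> ψ) -> (χ <-> χ)) -> φ)) -> ((((φ -> ψ) <-> (ψ <-> χ)) <-> (φ <-> ψ)) <-> ((ψ -> φ) -> (χ <-> (χ -> χ))))) = !6 = 0
!φ = !2 = 4
!!φ = !4 = 2
ψ <-> !!φ = 5 <-> 2 = 3
!(ψ <-> !!φ) = !3 = 3
!!(ψ <-> !!φ) = !3 = 3
!(((φ <-> ψ) <-> (((φ <-> ψ) -> (χ <-> χ)) -> φ)) -> ((((φ -> ψ) <-> (ψ <-> χ)) <-> (φ <-> ψ)) <-> ((ψ -> φ) -> (χ <-> (χ -> χ))))) -> !!(ψ <-> !!φ) = 0 -> 3 = 6

6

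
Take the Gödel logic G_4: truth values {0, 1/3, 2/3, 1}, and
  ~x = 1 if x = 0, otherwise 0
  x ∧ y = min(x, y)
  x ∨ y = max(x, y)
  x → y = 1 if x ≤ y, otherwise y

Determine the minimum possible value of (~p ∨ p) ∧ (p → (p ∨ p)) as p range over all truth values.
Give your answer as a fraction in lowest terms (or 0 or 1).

Take p = 1/3:
~p = ~1/3 = 0
~p ∨ p = 0 ∨ 1/3 = 1/3
p ∨ p = 1/3 ∨ 1/3 = 1/3
p → (p ∨ p) = 1/3 → 1/3 = 1
(~p ∨ p) ∧ (p → (p ∨ p)) = 1/3 ∧ 1 = 1/3
No assignment yields a value below 1/3, so this is the minimum.

1/3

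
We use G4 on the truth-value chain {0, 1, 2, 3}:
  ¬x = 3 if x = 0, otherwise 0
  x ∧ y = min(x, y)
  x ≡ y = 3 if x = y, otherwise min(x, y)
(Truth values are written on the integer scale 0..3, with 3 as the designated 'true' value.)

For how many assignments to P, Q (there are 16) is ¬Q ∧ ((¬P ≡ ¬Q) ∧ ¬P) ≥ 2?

P = 0, Q = 0 ↦ 3  ≥
P = 0, Q = 1 ↦ 0  <
P = 0, Q = 2 ↦ 0  <
P = 0, Q = 3 ↦ 0  <
P = 1, Q = 0 ↦ 0  <
P = 1, Q = 1 ↦ 0  <
P = 1, Q = 2 ↦ 0  <
P = 1, Q = 3 ↦ 0  <
P = 2, Q = 0 ↦ 0  <
P = 2, Q = 1 ↦ 0  <
P = 2, Q = 2 ↦ 0  <
P = 2, Q = 3 ↦ 0  <
P = 3, Q = 0 ↦ 0  <
P = 3, Q = 1 ↦ 0  <
P = 3, Q = 2 ↦ 0  <
P = 3, Q = 3 ↦ 0  <
So 1 of the 16 assignments meets the threshold.

1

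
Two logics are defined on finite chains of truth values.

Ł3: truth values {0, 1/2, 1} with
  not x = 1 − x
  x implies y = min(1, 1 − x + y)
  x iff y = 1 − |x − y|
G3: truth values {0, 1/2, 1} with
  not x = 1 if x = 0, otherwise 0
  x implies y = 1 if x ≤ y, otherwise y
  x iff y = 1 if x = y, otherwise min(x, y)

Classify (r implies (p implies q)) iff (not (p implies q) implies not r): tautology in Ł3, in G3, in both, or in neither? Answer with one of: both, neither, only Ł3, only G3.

In Ł3: every assignment gives 1 — tautology.
In G3: at p = 1, q = 1/2, r = 1 the value is 1/2 — not a tautology.

only Ł3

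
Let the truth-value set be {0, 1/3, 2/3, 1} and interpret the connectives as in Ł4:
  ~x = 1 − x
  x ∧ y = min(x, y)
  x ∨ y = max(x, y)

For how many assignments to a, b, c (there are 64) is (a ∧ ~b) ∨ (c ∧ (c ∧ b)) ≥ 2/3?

value 1: 8 assignments (counts)
value 2/3: 24 assignments (counts)
value 1/3: 22 assignments
value 0: 10 assignments
So 32 of the 64 assignments meet the threshold.

32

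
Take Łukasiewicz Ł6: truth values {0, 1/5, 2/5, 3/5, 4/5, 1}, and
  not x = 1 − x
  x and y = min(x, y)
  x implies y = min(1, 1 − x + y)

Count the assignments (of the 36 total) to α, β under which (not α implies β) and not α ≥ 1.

1

value 1: 1 assignment (counts)
value 4/5: 4 assignments
value 3/5: 7 assignments
value 2/5: 9 assignments
value 1/5: 8 assignments
value 0: 7 assignments
So 1 of the 36 assignments meets the threshold.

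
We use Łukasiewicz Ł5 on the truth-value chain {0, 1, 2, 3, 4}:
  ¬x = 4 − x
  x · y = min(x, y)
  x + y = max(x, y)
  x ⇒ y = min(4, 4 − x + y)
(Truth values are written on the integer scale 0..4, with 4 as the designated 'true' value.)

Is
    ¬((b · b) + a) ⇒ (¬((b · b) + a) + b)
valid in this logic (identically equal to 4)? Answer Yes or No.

At a = 2, b = 3, for instance:
b · b = 3 · 3 = 3
(b · b) + a = 3 + 2 = 3
¬((b · b) + a) = ¬3 = 1
¬((b · b) + a) + b = 1 + 3 = 3
¬((b · b) + a) ⇒ (¬((b · b) + a) + b) = 1 ⇒ 3 = 4
and checking the remaining 24 assignments likewise gives ≥ 4 in every case.

Yes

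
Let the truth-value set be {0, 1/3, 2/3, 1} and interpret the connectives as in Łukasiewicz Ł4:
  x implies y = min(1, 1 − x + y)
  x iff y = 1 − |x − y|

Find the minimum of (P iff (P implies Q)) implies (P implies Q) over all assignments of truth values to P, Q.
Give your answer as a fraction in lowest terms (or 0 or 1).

Take P = 2/3, Q = 0:
P implies Q = 2/3 implies 0 = 1/3
P iff (P implies Q) = 2/3 iff 1/3 = 2/3
P implies Q = 2/3 implies 0 = 1/3
(P iff (P implies Q)) implies (P implies Q) = 2/3 implies 1/3 = 2/3
No assignment yields a value below 2/3, so this is the minimum.

2/3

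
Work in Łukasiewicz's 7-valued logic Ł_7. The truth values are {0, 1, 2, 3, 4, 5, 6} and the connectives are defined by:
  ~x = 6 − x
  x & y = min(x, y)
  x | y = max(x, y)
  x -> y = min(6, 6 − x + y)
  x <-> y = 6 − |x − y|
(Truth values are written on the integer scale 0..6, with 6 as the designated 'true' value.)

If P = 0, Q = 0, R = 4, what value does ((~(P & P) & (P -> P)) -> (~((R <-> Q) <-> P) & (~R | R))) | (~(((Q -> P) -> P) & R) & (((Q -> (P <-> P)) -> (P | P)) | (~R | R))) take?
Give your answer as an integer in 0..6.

P & P = 0 & 0 = 0
~(P & P) = ~0 = 6
P -> P = 0 -> 0 = 6
~(P & P) & (P -> P) = 6 & 6 = 6
R <-> Q = 4 <-> 0 = 2
(R <-> Q) <-> P = 2 <-> 0 = 4
~((R <-> Q) <-> P) = ~4 = 2
~R = ~4 = 2
~R | R = 2 | 4 = 4
~((R <-> Q) <-> P) & (~R | R) = 2 & 4 = 2
(~(P & P) & (P -> P)) -> (~((R <-> Q) <-> P) & (~R | R)) = 6 -> 2 = 2
Q -> P = 0 -> 0 = 6
(Q -> P) -> P = 6 -> 0 = 0
((Q -> P) -> P) & R = 0 & 4 = 0
~(((Q -> P) -> P) & R) = ~0 = 6
P <-> P = 0 <-> 0 = 6
Q -> (P <-> P) = 0 -> 6 = 6
P | P = 0 | 0 = 0
(Q -> (P <-> P)) -> (P | P) = 6 -> 0 = 0
~R = ~4 = 2
~R | R = 2 | 4 = 4
((Q -> (P <-> P)) -> (P | P)) | (~R | R) = 0 | 4 = 4
~(((Q -> P) -> P) & R) & (((Q -> (P <-> P)) -> (P | P)) | (~R | R)) = 6 & 4 = 4
((~(P & P) & (P -> P)) -> (~((R <-> Q) <-> P) & (~R | R))) | (~(((Q -> P) -> P) & R) & (((Q -> (P <-> P)) -> (P | P)) | (~R | R))) = 2 | 4 = 4

4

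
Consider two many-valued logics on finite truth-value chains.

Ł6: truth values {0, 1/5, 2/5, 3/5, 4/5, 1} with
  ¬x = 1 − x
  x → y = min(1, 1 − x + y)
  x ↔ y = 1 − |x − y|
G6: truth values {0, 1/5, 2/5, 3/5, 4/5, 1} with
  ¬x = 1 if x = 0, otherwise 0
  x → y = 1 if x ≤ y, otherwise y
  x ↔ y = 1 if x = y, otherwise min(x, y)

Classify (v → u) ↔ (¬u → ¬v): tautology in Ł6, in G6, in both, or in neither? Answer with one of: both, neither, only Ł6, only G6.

In Ł6: every assignment gives 1 — tautology.
In G6: at u = 1/5, v = 2/5 the value is 1/5 — not a tautology.

only Ł6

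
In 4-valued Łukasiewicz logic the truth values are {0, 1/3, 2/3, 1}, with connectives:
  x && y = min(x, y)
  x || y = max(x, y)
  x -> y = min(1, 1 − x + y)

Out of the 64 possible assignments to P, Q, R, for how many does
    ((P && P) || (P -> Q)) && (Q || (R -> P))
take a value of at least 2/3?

58

value 1: 38 assignments (counts)
value 2/3: 20 assignments (counts)
value 1/3: 5 assignments
value 0: 1 assignment
So 58 of the 64 assignments meet the threshold.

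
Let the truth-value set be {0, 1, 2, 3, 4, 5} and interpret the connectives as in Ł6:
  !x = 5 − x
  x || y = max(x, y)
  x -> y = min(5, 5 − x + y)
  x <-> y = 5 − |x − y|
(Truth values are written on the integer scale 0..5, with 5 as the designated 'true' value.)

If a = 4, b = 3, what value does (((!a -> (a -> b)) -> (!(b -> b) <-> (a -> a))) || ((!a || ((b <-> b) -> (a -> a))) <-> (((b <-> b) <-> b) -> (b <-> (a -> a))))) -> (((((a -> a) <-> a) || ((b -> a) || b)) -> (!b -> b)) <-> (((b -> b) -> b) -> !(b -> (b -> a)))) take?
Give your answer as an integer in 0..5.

2

!a = !4 = 1
a -> b = 4 -> 3 = 4
!a -> (a -> b) = 1 -> 4 = 5
b -> b = 3 -> 3 = 5
!(b -> b) = !5 = 0
a -> a = 4 -> 4 = 5
!(b -> b) <-> (a -> a) = 0 <-> 5 = 0
(!a -> (a -> b)) -> (!(b -> b) <-> (a -> a)) = 5 -> 0 = 0
!a = !4 = 1
b <-> b = 3 <-> 3 = 5
a -> a = 4 -> 4 = 5
(b <-> b) -> (a -> a) = 5 -> 5 = 5
!a || ((b <-> b) -> (a -> a)) = 1 || 5 = 5
b <-> b = 3 <-> 3 = 5
(b <-> b) <-> b = 5 <-> 3 = 3
a -> a = 4 -> 4 = 5
b <-> (a -> a) = 3 <-> 5 = 3
((b <-> b) <-> b) -> (b <-> (a -> a)) = 3 -> 3 = 5
(!a || ((b <-> b) -> (a -> a))) <-> (((b <-> b) <-> b) -> (b <-> (a -> a))) = 5 <-> 5 = 5
((!a -> (a -> b)) -> (!(b -> b) <-> (a -> a))) || ((!a || ((b <-> b) -> (a -> a))) <-> (((b <-> b) <-> b) -> (b <-> (a -> a)))) = 0 || 5 = 5
a -> a = 4 -> 4 = 5
(a -> a) <-> a = 5 <-> 4 = 4
b -> a = 3 -> 4 = 5
(b -> a) || b = 5 || 3 = 5
((a -> a) <-> a) || ((b -> a) || b) = 4 || 5 = 5
!b = !3 = 2
!b -> b = 2 -> 3 = 5
(((a -> a) <-> a) || ((b -> a) || b)) -> (!b -> b) = 5 -> 5 = 5
b -> b = 3 -> 3 = 5
(b -> b) -> b = 5 -> 3 = 3
b -> a = 3 -> 4 = 5
b -> (b -> a) = 3 -> 5 = 5
!(b -> (b -> a)) = !5 = 0
((b -> b) -> b) -> !(b -> (b -> a)) = 3 -> 0 = 2
((((a -> a) <-> a) || ((b -> a) || b)) -> (!b -> b)) <-> (((b -> b) -> b) -> !(b -> (b -> a))) = 5 <-> 2 = 2
(((!a -> (a -> b)) -> (!(b -> b) <-> (a -> a))) || ((!a || ((b <-> b) -> (a -> a))) <-> (((b <-> b) <-> b) -> (b <-> (a -> a))))) -> (((((a -> a) <-> a) || ((b -> a) || b)) -> (!b -> b)) <-> (((b -> b) -> b) -> !(b -> (b -> a)))) = 5 -> 2 = 2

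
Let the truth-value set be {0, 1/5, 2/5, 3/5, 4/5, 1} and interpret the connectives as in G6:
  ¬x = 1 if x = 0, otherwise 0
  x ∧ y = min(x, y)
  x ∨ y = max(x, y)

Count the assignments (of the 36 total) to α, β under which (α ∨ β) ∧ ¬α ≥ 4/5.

2

value 1: 1 assignment (counts)
value 4/5: 1 assignment (counts)
value 3/5: 1 assignment
value 2/5: 1 assignment
value 1/5: 1 assignment
value 0: 31 assignments
So 2 of the 36 assignments meet the threshold.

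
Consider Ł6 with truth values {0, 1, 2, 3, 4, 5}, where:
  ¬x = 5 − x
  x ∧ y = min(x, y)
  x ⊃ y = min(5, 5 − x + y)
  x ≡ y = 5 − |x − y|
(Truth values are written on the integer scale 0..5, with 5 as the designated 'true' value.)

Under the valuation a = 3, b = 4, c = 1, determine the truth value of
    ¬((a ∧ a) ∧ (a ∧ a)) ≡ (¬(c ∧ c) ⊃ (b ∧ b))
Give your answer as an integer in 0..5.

a ∧ a = 3 ∧ 3 = 3
a ∧ a = 3 ∧ 3 = 3
(a ∧ a) ∧ (a ∧ a) = 3 ∧ 3 = 3
¬((a ∧ a) ∧ (a ∧ a)) = ¬3 = 2
c ∧ c = 1 ∧ 1 = 1
¬(c ∧ c) = ¬1 = 4
b ∧ b = 4 ∧ 4 = 4
¬(c ∧ c) ⊃ (b ∧ b) = 4 ⊃ 4 = 5
¬((a ∧ a) ∧ (a ∧ a)) ≡ (¬(c ∧ c) ⊃ (b ∧ b)) = 2 ≡ 5 = 2

2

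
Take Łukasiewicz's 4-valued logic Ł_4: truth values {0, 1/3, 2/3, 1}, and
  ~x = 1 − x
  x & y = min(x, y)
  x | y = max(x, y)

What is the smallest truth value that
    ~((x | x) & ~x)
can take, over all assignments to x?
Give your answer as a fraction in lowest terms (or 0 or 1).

Take x = 1/3:
x | x = 1/3 | 1/3 = 1/3
~x = ~1/3 = 2/3
(x | x) & ~x = 1/3 & 2/3 = 1/3
~((x | x) & ~x) = ~1/3 = 2/3
No assignment yields a value below 2/3, so this is the minimum.

2/3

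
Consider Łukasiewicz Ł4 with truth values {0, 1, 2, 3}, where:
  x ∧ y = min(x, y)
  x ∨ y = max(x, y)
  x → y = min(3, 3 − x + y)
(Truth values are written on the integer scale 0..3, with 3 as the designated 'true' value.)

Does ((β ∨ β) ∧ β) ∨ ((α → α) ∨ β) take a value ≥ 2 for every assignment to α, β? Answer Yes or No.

Yes

α = 0, β = 0 ↦ 3
α = 0, β = 1 ↦ 3
α = 0, β = 2 ↦ 3
α = 0, β = 3 ↦ 3
α = 1, β = 0 ↦ 3
α = 1, β = 1 ↦ 3
α = 1, β = 2 ↦ 3
α = 1, β = 3 ↦ 3
α = 2, β = 0 ↦ 3
α = 2, β = 1 ↦ 3
α = 2, β = 2 ↦ 3
α = 2, β = 3 ↦ 3
α = 3, β = 0 ↦ 3
α = 3, β = 1 ↦ 3
α = 3, β = 2 ↦ 3
α = 3, β = 3 ↦ 3
Every assignment gives a value ≥ 2.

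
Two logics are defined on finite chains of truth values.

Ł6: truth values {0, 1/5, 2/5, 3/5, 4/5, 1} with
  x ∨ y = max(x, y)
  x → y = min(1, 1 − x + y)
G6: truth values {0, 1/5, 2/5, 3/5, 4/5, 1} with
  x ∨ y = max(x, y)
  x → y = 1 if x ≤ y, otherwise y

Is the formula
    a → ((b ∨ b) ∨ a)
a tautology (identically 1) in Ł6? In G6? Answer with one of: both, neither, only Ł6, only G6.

In Ł6: every assignment gives 1 — tautology.
In G6: every assignment gives 1 — tautology.

both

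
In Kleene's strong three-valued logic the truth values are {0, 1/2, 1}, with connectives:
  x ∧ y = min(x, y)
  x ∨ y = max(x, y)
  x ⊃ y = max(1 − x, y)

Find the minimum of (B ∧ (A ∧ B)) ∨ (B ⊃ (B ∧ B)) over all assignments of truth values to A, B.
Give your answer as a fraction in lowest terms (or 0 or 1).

Take A = 0, B = 1/2:
A ∧ B = 0 ∧ 1/2 = 0
B ∧ (A ∧ B) = 1/2 ∧ 0 = 0
B ∧ B = 1/2 ∧ 1/2 = 1/2
B ⊃ (B ∧ B) = 1/2 ⊃ 1/2 = 1/2
(B ∧ (A ∧ B)) ∨ (B ⊃ (B ∧ B)) = 0 ∨ 1/2 = 1/2
No assignment yields a value below 1/2, so this is the minimum.

1/2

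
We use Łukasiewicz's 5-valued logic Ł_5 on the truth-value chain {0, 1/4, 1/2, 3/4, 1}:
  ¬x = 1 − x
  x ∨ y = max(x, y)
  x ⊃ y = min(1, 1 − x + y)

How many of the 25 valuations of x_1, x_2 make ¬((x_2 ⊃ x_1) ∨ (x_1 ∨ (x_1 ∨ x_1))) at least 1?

1

value 1: 1 assignment (counts)
value 3/4: 2 assignments
value 1/2: 3 assignments
value 1/4: 4 assignments
value 0: 15 assignments
So 1 of the 25 assignments meets the threshold.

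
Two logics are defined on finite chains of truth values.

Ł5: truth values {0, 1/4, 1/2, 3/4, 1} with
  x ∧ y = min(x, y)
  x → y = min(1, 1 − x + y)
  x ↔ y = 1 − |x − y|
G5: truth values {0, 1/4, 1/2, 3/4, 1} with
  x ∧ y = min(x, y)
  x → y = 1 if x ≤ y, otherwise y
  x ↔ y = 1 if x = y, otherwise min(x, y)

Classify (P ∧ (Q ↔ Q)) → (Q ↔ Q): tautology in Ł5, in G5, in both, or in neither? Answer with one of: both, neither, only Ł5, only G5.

In Ł5: every assignment gives 1 — tautology.
In G5: every assignment gives 1 — tautology.

both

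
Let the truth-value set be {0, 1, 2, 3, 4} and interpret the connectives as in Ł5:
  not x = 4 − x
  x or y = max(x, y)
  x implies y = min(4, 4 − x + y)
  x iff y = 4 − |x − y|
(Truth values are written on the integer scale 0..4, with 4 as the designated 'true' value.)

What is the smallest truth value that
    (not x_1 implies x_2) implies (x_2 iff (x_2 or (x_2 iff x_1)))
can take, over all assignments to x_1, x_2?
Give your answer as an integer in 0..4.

Take x_1 = 2, x_2 = 2:
not x_1 = not 2 = 2
not x_1 implies x_2 = 2 implies 2 = 4
x_2 iff x_1 = 2 iff 2 = 4
x_2 or (x_2 iff x_1) = 2 or 4 = 4
x_2 iff (x_2 or (x_2 iff x_1)) = 2 iff 4 = 2
(not x_1 implies x_2) implies (x_2 iff (x_2 or (x_2 iff x_1))) = 4 implies 2 = 2
No assignment yields a value below 2, so this is the minimum.

2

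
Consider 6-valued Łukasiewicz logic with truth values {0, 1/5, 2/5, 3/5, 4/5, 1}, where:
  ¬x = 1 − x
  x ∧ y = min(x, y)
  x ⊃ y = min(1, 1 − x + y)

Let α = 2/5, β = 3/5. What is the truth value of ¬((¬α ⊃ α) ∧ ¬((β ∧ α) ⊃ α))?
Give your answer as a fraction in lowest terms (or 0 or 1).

¬α = ¬2/5 = 3/5
¬α ⊃ α = 3/5 ⊃ 2/5 = 4/5
β ∧ α = 3/5 ∧ 2/5 = 2/5
(β ∧ α) ⊃ α = 2/5 ⊃ 2/5 = 1
¬((β ∧ α) ⊃ α) = ¬1 = 0
(¬α ⊃ α) ∧ ¬((β ∧ α) ⊃ α) = 4/5 ∧ 0 = 0
¬((¬α ⊃ α) ∧ ¬((β ∧ α) ⊃ α)) = ¬0 = 1

1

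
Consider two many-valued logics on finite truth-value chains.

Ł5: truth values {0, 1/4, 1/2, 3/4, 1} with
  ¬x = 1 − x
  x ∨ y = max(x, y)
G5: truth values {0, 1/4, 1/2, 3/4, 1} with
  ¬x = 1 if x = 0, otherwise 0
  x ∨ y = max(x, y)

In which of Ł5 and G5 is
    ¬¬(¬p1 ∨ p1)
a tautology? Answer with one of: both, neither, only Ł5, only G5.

only G5

In Ł5: at p1 = 1/4 the value is 3/4 — not a tautology.
In G5: every assignment gives 1 — tautology.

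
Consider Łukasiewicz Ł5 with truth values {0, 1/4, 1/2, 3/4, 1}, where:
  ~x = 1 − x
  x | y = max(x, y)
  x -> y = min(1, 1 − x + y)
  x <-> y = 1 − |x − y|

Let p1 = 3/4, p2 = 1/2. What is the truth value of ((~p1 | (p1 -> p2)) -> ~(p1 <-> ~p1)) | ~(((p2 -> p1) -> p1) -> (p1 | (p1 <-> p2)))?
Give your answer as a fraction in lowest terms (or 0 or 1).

3/4

~p1 = ~3/4 = 1/4
p1 -> p2 = 3/4 -> 1/2 = 3/4
~p1 | (p1 -> p2) = 1/4 | 3/4 = 3/4
~p1 = ~3/4 = 1/4
p1 <-> ~p1 = 3/4 <-> 1/4 = 1/2
~(p1 <-> ~p1) = ~1/2 = 1/2
(~p1 | (p1 -> p2)) -> ~(p1 <-> ~p1) = 3/4 -> 1/2 = 3/4
p2 -> p1 = 1/2 -> 3/4 = 1
(p2 -> p1) -> p1 = 1 -> 3/4 = 3/4
p1 <-> p2 = 3/4 <-> 1/2 = 3/4
p1 | (p1 <-> p2) = 3/4 | 3/4 = 3/4
((p2 -> p1) -> p1) -> (p1 | (p1 <-> p2)) = 3/4 -> 3/4 = 1
~(((p2 -> p1) -> p1) -> (p1 | (p1 <-> p2))) = ~1 = 0
((~p1 | (p1 -> p2)) -> ~(p1 <-> ~p1)) | ~(((p2 -> p1) -> p1) -> (p1 | (p1 <-> p2))) = 3/4 | 0 = 3/4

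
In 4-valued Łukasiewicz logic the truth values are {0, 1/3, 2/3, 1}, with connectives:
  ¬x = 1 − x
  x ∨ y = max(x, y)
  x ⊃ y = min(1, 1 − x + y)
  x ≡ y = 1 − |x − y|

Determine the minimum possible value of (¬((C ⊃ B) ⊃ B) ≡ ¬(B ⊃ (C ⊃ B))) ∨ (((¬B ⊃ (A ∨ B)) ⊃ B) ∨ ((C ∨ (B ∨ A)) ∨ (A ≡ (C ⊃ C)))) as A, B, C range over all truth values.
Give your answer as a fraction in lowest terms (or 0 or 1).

Take A = 0, B = 1/3, C = 0:
C ⊃ B = 0 ⊃ 1/3 = 1
(C ⊃ B) ⊃ B = 1 ⊃ 1/3 = 1/3
¬((C ⊃ B) ⊃ B) = ¬1/3 = 2/3
C ⊃ B = 0 ⊃ 1/3 = 1
B ⊃ (C ⊃ B) = 1/3 ⊃ 1 = 1
¬(B ⊃ (C ⊃ B)) = ¬1 = 0
¬((C ⊃ B) ⊃ B) ≡ ¬(B ⊃ (C ⊃ B)) = 2/3 ≡ 0 = 1/3
¬B = ¬1/3 = 2/3
A ∨ B = 0 ∨ 1/3 = 1/3
¬B ⊃ (A ∨ B) = 2/3 ⊃ 1/3 = 2/3
(¬B ⊃ (A ∨ B)) ⊃ B = 2/3 ⊃ 1/3 = 2/3
B ∨ A = 1/3 ∨ 0 = 1/3
C ∨ (B ∨ A) = 0 ∨ 1/3 = 1/3
C ⊃ C = 0 ⊃ 0 = 1
A ≡ (C ⊃ C) = 0 ≡ 1 = 0
(C ∨ (B ∨ A)) ∨ (A ≡ (C ⊃ C)) = 1/3 ∨ 0 = 1/3
((¬B ⊃ (A ∨ B)) ⊃ B) ∨ ((C ∨ (B ∨ A)) ∨ (A ≡ (C ⊃ C))) = 2/3 ∨ 1/3 = 2/3
(¬((C ⊃ B) ⊃ B) ≡ ¬(B ⊃ (C ⊃ B))) ∨ (((¬B ⊃ (A ∨ B)) ⊃ B) ∨ ((C ∨ (B ∨ A)) ∨ (A ≡ (C ⊃ C)))) = 1/3 ∨ 2/3 = 2/3
No assignment yields a value below 2/3, so this is the minimum.

2/3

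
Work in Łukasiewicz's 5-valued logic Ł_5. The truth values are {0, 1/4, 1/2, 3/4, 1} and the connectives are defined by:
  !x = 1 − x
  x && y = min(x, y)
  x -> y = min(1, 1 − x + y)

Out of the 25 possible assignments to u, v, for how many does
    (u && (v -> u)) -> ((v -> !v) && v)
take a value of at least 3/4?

15

value 1: 10 assignments (counts)
value 3/4: 5 assignments (counts)
value 1/2: 5 assignments
value 1/4: 3 assignments
value 0: 2 assignments
So 15 of the 25 assignments meet the threshold.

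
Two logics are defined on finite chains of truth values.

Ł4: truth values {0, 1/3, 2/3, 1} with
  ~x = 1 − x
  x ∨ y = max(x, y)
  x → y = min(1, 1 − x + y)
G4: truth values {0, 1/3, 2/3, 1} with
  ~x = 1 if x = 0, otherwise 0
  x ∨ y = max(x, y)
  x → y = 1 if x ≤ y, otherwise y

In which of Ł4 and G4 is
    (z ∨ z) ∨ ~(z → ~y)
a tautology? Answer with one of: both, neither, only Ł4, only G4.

In Ł4: at y = 0, z = 0 the value is 0 — not a tautology.
In G4: at y = 0, z = 0 the value is 0 — not a tautology.

neither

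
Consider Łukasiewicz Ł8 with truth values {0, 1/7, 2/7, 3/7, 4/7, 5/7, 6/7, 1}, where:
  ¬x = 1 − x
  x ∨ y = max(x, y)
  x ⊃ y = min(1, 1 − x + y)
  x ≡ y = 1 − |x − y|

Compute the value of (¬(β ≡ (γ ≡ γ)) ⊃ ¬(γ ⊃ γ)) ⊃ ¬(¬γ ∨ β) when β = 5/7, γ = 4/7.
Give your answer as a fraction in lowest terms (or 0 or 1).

4/7

γ ≡ γ = 4/7 ≡ 4/7 = 1
β ≡ (γ ≡ γ) = 5/7 ≡ 1 = 5/7
¬(β ≡ (γ ≡ γ)) = ¬5/7 = 2/7
γ ⊃ γ = 4/7 ⊃ 4/7 = 1
¬(γ ⊃ γ) = ¬1 = 0
¬(β ≡ (γ ≡ γ)) ⊃ ¬(γ ⊃ γ) = 2/7 ⊃ 0 = 5/7
¬γ = ¬4/7 = 3/7
¬γ ∨ β = 3/7 ∨ 5/7 = 5/7
¬(¬γ ∨ β) = ¬5/7 = 2/7
(¬(β ≡ (γ ≡ γ)) ⊃ ¬(γ ⊃ γ)) ⊃ ¬(¬γ ∨ β) = 5/7 ⊃ 2/7 = 4/7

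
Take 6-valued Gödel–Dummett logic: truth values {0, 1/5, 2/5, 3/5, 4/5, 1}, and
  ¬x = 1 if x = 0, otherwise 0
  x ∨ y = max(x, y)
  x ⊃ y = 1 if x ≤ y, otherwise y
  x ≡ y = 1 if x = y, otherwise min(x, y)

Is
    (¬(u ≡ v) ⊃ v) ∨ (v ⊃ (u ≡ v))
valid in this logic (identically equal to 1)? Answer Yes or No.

No

Counterexample: take u = 0, v = 1/5.
u ≡ v = 0 ≡ 1/5 = 0
¬(u ≡ v) = ¬0 = 1
¬(u ≡ v) ⊃ v = 1 ⊃ 1/5 = 1/5
u ≡ v = 0 ≡ 1/5 = 0
v ⊃ (u ≡ v) = 1/5 ⊃ 0 = 0
(¬(u ≡ v) ⊃ v) ∨ (v ⊃ (u ≡ v)) = 1/5 ∨ 0 = 1/5
This gives 1/5 ≠ 1.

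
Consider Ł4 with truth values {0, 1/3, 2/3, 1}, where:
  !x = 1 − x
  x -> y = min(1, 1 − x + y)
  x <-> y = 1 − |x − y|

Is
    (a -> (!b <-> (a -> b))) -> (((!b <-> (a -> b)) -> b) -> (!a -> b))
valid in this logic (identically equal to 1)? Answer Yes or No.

Counterexample: take a = 0, b = 1/3.
!b = !1/3 = 2/3
a -> b = 0 -> 1/3 = 1
!b <-> (a -> b) = 2/3 <-> 1 = 2/3
a -> (!b <-> (a -> b)) = 0 -> 2/3 = 1
!b = !1/3 = 2/3
a -> b = 0 -> 1/3 = 1
!b <-> (a -> b) = 2/3 <-> 1 = 2/3
(!b <-> (a -> b)) -> b = 2/3 -> 1/3 = 2/3
!a = !0 = 1
!a -> b = 1 -> 1/3 = 1/3
((!b <-> (a -> b)) -> b) -> (!a -> b) = 2/3 -> 1/3 = 2/3
(a -> (!b <-> (a -> b))) -> (((!b <-> (a -> b)) -> b) -> (!a -> b)) = 1 -> 2/3 = 2/3
This gives 2/3 ≠ 1.

No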